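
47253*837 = 39550761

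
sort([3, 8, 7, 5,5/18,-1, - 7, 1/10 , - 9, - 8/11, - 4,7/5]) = [ - 9, - 7, - 4,-1, - 8/11, 1/10, 5/18,7/5,3,5, 7 , 8] 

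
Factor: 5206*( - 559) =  - 2910154 = -2^1*13^1*19^1*43^1*137^1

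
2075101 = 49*42349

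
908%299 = 11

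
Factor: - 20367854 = -2^1*13^1*783379^1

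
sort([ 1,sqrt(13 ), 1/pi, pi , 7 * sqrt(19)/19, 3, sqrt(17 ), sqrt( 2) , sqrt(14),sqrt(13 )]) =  [ 1/pi, 1,  sqrt(2 ),7 * sqrt(19)/19, 3, pi, sqrt( 13), sqrt( 13),sqrt(14), sqrt(17 ) ]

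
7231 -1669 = 5562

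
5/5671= 5/5671 = 0.00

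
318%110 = 98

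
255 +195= 450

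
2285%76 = 5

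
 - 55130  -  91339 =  - 146469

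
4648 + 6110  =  10758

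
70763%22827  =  2282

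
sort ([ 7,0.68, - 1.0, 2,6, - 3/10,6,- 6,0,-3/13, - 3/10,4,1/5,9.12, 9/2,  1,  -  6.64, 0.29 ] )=[ - 6.64, - 6, -1.0, - 3/10, - 3/10, - 3/13, 0,1/5,0.29,0.68,1, 2,4,9/2 , 6,  6,  7,9.12]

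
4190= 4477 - 287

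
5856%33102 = 5856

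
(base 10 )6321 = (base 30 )70L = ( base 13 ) 2b53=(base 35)55l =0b1100010110001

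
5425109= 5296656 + 128453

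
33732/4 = 8433 = 8433.00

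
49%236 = 49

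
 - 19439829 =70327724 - 89767553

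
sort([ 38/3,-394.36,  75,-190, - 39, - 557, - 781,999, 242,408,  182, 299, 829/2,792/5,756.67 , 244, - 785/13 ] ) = [ - 781, - 557, - 394.36, - 190, - 785/13, - 39, 38/3,75,792/5, 182, 242 , 244,299,408,829/2,756.67, 999] 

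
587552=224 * 2623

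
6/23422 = 3/11711 = 0.00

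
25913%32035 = 25913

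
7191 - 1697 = 5494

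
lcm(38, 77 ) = 2926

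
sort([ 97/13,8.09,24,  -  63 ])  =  [ - 63,  97/13,  8.09,  24 ]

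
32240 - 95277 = -63037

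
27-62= - 35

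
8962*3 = 26886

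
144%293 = 144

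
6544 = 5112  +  1432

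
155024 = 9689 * 16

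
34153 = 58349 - 24196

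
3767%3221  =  546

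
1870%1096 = 774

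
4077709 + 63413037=67490746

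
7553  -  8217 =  - 664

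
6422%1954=560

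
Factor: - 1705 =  - 5^1*11^1*31^1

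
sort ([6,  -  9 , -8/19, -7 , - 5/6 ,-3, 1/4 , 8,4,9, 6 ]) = [ - 9, - 7,-3,-5/6, -8/19 , 1/4,4,  6, 6, 8, 9 ]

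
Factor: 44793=3^4*7^1*79^1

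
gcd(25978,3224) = 62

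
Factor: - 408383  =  -47^1*8689^1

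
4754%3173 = 1581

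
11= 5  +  6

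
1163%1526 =1163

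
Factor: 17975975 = 5^2*463^1*1553^1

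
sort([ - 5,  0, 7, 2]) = [ - 5,0,2,7]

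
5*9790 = 48950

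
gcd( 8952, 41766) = 6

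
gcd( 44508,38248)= 4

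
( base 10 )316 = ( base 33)9j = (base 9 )381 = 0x13C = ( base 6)1244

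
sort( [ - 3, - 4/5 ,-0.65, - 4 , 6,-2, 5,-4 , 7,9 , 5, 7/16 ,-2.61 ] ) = [ - 4 ,-4, - 3,  -  2.61,- 2,-4/5, - 0.65, 7/16 , 5, 5 , 6,7 , 9]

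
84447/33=2559 = 2559.00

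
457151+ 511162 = 968313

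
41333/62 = 41333/62 =666.66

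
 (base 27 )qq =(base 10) 728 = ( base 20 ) 1g8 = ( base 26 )120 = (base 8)1330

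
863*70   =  60410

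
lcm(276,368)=1104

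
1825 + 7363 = 9188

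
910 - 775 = 135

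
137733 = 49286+88447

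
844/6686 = 422/3343 = 0.13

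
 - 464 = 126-590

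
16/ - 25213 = -1 + 25197/25213 = - 0.00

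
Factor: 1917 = 3^3*71^1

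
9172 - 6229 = 2943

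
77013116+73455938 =150469054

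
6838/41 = 6838/41  =  166.78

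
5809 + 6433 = 12242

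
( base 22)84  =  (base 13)10B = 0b10110100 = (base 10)180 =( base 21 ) 8C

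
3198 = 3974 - 776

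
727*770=559790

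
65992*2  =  131984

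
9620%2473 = 2201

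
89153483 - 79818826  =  9334657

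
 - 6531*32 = -208992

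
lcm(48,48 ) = 48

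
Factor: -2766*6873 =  - 2^1*3^2*29^1*79^1 * 461^1 = - 19010718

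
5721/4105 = 1+ 1616/4105 = 1.39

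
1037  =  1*1037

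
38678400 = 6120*6320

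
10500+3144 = 13644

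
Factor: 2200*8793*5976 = 115603329600= 2^6*3^4*5^2*11^1*83^1*977^1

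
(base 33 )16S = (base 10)1315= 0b10100100011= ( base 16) 523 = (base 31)1BD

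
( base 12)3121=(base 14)1d45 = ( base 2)1010011101001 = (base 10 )5353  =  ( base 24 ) 971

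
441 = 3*147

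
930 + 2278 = 3208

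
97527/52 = 1875 + 27/52=1875.52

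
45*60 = 2700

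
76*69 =5244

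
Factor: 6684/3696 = 2^(-2)*7^( - 1)*11^(-1)*557^1 = 557/308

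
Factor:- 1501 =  - 19^1*79^1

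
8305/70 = 1661/14= 118.64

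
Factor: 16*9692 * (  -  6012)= - 2^8*3^2*167^1* 2423^1 = -  932292864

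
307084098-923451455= -616367357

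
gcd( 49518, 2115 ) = 9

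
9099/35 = 259 + 34/35=259.97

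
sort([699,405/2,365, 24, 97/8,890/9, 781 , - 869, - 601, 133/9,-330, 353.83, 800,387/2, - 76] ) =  [ - 869, - 601, - 330,  -  76, 97/8, 133/9,  24, 890/9,387/2,405/2 , 353.83,365, 699, 781,  800] 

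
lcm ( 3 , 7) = 21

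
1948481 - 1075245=873236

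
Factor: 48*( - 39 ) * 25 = -46800 = -2^4*3^2*5^2*13^1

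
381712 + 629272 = 1010984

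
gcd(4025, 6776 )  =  7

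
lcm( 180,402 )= 12060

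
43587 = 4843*9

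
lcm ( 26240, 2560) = 104960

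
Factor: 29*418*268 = 2^3*11^1*19^1*29^1*67^1= 3248696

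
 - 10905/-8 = 10905/8 =1363.12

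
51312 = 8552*6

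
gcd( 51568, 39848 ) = 2344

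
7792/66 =3896/33 = 118.06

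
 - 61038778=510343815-571382593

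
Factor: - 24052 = -2^2*7^1*859^1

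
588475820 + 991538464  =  1580014284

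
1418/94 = 15 + 4/47 = 15.09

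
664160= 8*83020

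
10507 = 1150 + 9357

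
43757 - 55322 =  - 11565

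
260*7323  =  1903980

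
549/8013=183/2671=   0.07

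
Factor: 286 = 2^1*11^1*13^1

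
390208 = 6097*64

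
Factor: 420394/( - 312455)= - 2^1*5^(-1)*11^( - 1 )*37^1= - 74/55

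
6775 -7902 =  - 1127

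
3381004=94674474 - 91293470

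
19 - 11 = 8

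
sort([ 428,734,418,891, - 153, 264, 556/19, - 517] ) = [ - 517, - 153,556/19, 264, 418,428, 734,891]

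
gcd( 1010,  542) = 2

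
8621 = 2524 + 6097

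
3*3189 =9567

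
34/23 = 1+11/23= 1.48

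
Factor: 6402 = 2^1*3^1 * 11^1*97^1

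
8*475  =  3800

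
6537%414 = 327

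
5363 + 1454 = 6817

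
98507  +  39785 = 138292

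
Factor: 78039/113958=667/974 = 2^( - 1)*23^1*29^1*487^( - 1 ) 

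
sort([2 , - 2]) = [ - 2, 2]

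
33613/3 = 33613/3 = 11204.33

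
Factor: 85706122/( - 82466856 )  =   - 2^(-2 ) * 3^( - 3)*1163^1*36847^1*381791^ (-1) = - 42853061/41233428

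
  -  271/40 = -271/40 = - 6.78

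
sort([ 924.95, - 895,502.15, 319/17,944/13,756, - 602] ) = [ - 895,  -  602,319/17 , 944/13,502.15,756,924.95] 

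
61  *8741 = 533201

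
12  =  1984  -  1972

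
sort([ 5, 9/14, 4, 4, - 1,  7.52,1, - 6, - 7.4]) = [ - 7.4, - 6, - 1, 9/14 , 1, 4,4, 5, 7.52]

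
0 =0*95068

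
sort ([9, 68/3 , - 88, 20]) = [ - 88, 9,  20,68/3 ]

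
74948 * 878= 65804344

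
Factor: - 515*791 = - 5^1*7^1*103^1*113^1 = -407365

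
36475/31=1176+19/31 = 1176.61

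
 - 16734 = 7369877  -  7386611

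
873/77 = 11 + 26/77 = 11.34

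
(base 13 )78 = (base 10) 99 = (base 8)143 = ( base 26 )3L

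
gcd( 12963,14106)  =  3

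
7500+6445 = 13945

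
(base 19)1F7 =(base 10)653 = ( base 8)1215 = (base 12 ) 465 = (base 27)O5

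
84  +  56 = 140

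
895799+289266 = 1185065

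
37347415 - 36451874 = 895541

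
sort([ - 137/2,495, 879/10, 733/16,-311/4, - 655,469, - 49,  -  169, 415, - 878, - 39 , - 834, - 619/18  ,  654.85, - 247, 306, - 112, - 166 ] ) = [ - 878,  -  834, - 655, - 247, -169,-166, - 112, - 311/4, - 137/2, - 49,-39, - 619/18, 733/16, 879/10, 306,415, 469 , 495,654.85] 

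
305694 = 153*1998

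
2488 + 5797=8285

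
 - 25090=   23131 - 48221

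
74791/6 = 74791/6 = 12465.17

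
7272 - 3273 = 3999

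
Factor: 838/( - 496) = - 419/248 = -2^( - 3) *31^ (-1)*419^1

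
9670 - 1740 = 7930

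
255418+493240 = 748658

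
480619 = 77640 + 402979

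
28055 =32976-4921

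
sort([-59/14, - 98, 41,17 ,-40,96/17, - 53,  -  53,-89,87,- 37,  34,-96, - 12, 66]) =[ -98,-96,-89, - 53, - 53, - 40, - 37,-12,-59/14,  96/17,  17,34,41, 66,87 ] 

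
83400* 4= 333600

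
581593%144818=2321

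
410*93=38130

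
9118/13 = 9118/13 = 701.38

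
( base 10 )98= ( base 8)142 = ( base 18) 58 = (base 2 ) 1100010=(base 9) 118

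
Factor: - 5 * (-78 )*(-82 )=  - 2^2 * 3^1*5^1 * 13^1 * 41^1 = -31980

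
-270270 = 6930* (-39) 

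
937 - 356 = 581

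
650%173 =131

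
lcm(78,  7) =546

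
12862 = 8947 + 3915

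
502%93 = 37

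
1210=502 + 708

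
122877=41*2997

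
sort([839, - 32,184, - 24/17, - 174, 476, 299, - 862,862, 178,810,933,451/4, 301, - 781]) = [ - 862, - 781, - 174, - 32, - 24/17, 451/4,178,184,299,301,476, 810,839,862,933] 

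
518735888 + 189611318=708347206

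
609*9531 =5804379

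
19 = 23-4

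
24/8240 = 3/1030 =0.00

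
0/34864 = 0 = 0.00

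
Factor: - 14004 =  - 2^2*3^2*389^1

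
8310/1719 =4 + 478/573 =4.83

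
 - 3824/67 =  - 58  +  62/67 = -57.07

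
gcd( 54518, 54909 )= 1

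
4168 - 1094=3074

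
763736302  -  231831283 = 531905019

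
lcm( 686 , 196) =1372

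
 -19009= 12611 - 31620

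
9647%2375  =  147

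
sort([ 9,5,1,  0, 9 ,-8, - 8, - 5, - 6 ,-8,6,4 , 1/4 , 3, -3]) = [  -  8,-8, - 8,  -  6,-5, - 3, 0,1/4,1,3, 4, 5,6, 9 , 9]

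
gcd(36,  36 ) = 36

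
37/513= 37/513 = 0.07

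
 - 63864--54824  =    -  9040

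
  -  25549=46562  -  72111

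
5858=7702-1844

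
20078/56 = 358 + 15/28 = 358.54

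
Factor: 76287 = 3^1*59^1*431^1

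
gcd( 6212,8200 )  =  4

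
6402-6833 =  - 431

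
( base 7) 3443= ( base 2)10011101000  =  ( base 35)10v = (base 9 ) 1645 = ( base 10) 1256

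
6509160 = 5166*1260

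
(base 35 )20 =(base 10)70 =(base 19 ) 3d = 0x46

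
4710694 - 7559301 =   -  2848607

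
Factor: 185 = 5^1*37^1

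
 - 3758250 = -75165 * 50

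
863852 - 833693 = 30159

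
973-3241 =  - 2268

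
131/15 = 8 +11/15 =8.73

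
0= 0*5435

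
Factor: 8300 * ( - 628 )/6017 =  - 5212400/6017 = -2^4*5^2*11^( - 1 )*83^1 *157^1 * 547^ ( - 1)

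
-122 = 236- 358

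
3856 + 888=4744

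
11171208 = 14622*764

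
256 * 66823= 17106688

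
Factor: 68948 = 2^2 * 11^1*1567^1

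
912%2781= 912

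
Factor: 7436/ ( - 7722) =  - 26/27 = - 2^1*3^( - 3)*13^1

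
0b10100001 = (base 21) 7e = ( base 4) 2201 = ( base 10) 161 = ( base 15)ab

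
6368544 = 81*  78624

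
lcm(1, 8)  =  8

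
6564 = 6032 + 532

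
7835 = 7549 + 286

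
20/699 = 20/699 = 0.03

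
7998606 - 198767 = 7799839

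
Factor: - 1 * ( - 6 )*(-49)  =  -294 = - 2^1*3^1*7^2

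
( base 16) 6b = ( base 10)107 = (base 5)412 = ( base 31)3E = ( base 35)32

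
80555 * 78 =6283290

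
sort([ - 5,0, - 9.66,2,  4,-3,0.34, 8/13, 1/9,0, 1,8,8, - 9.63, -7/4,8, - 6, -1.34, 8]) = [  -  9.66, - 9.63, - 6, - 5, - 3, - 7/4, - 1.34 , 0,0,1/9,0.34,  8/13,1,2 , 4 , 8,8, 8, 8 ]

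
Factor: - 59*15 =  -  3^1*5^1*59^1 = -885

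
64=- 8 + 72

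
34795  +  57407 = 92202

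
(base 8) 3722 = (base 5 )31002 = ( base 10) 2002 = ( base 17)6FD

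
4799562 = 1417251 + 3382311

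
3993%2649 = 1344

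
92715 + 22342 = 115057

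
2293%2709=2293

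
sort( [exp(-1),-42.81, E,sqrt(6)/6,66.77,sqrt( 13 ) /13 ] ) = [  -  42.81,sqrt( 13 ) /13,exp(-1), sqrt( 6 ) /6,E,66.77] 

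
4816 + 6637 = 11453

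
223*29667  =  6615741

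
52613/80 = 657 + 53/80 = 657.66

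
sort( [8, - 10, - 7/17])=[  -  10, - 7/17, 8]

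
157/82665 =157/82665 = 0.00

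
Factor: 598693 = 401^1*1493^1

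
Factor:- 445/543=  - 3^ ( - 1)*5^1 * 89^1*181^( - 1) 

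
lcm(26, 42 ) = 546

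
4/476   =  1/119 = 0.01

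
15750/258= 61 + 2/43 =61.05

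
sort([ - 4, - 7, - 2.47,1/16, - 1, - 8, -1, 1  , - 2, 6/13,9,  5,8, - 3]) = [ - 8 ,-7, - 4 , - 3,-2.47, - 2 , - 1, - 1, 1/16,  6/13,1,5,8, 9 ]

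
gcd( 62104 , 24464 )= 8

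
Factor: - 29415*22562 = -2^1*3^1*5^1*29^1*37^1*53^1*389^1 = -663661230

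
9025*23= 207575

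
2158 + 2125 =4283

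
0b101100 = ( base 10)44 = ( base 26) 1i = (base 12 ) 38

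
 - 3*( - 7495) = 22485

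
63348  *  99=6271452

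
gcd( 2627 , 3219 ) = 37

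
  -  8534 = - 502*17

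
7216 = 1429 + 5787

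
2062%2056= 6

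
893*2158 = 1927094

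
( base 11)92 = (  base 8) 145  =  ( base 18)5b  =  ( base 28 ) 3H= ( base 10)101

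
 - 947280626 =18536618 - 965817244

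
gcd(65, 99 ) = 1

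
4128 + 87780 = 91908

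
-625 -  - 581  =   - 44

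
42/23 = 42/23 = 1.83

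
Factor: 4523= 4523^1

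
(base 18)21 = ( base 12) 31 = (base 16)25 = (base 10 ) 37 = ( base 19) 1I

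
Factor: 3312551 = 11^1*301141^1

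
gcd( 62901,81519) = 87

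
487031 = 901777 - 414746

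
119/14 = 17/2 = 8.50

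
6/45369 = 2/15123 = 0.00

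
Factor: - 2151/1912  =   - 9/8 = - 2^( - 3 )*3^2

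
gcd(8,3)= 1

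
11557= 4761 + 6796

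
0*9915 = 0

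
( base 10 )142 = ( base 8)216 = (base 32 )4e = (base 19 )79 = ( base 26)5C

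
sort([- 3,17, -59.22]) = [ - 59.22, - 3, 17] 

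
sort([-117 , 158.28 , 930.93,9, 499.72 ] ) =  [-117, 9,158.28, 499.72, 930.93 ] 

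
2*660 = 1320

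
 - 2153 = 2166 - 4319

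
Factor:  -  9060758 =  - 2^1*7^1*19^1*23^1*1481^1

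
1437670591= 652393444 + 785277147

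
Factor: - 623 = -7^1*89^1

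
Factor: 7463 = 17^1*439^1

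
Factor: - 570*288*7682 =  - 1261077120 = -  2^7*3^3*5^1 * 19^1*23^1*167^1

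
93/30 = 31/10 = 3.10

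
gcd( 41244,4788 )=84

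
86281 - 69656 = 16625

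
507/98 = 5+17/98=5.17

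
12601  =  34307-21706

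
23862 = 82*291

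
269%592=269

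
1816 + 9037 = 10853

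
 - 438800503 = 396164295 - 834964798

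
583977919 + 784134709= 1368112628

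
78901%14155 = 8126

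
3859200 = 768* 5025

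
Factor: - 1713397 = -7^1*151^1*1621^1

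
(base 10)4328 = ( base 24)7c8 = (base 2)1000011101000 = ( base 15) 1438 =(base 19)bif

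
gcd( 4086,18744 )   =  6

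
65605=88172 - 22567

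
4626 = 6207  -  1581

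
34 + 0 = 34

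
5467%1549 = 820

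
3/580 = 3/580= 0.01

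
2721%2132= 589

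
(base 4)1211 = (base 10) 101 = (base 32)35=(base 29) 3e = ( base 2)1100101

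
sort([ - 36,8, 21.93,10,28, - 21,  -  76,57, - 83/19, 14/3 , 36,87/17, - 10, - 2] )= [  -  76, - 36, - 21, - 10, - 83/19, - 2 , 14/3  ,  87/17,8, 10 , 21.93, 28,36, 57]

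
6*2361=14166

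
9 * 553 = 4977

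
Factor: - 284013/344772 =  - 201/244   =  - 2^( - 2)*3^1*61^(  -  1 )*67^1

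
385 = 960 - 575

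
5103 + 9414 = 14517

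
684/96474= 114/16079 = 0.01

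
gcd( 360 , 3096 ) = 72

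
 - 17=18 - 35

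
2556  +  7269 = 9825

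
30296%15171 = 15125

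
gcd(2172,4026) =6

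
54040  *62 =3350480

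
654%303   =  48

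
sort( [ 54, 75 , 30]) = [ 30, 54 , 75 ]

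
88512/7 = 88512/7 = 12644.57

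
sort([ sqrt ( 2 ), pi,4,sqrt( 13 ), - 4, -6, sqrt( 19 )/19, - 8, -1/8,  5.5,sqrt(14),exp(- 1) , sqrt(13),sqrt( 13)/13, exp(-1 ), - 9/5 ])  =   [-8,- 6,-4, - 9/5, - 1/8,sqrt( 19)/19,sqrt ( 13)/13,  exp( - 1),  exp( - 1 ),sqrt( 2 ), pi,sqrt (13 ),  sqrt( 13 ),sqrt( 14),4,5.5] 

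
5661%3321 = 2340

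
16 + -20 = -4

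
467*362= 169054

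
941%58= 13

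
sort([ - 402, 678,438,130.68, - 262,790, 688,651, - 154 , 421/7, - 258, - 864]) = [ - 864, - 402, - 262 , - 258,-154,421/7,130.68,  438,651,678, 688,790 ]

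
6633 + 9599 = 16232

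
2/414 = 1/207 = 0.00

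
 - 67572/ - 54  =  3754/3 = 1251.33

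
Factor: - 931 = - 7^2  *19^1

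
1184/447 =2 + 290/447 = 2.65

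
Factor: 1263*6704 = 8467152= 2^4*3^1*419^1 * 421^1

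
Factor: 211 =211^1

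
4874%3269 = 1605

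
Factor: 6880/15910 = 16/37 =2^4*37^( - 1)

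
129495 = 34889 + 94606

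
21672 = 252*86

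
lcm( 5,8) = 40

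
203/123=1 + 80/123 = 1.65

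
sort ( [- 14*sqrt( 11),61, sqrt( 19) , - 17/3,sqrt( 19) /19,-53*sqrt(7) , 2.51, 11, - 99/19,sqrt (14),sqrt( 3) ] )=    [ - 53*sqrt( 7),  -  14 * sqrt ( 11), - 17/3, - 99/19,sqrt ( 19)/19, sqrt( 3 ), 2.51 , sqrt( 14 )  ,  sqrt(19) , 11, 61]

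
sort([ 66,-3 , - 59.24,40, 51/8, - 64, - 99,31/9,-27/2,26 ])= [- 99,-64, - 59.24,-27/2, - 3, 31/9 , 51/8,  26, 40,66 ] 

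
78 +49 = 127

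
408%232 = 176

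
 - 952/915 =  -  952/915 = - 1.04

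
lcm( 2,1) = 2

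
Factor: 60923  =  60923^1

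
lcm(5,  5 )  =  5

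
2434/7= 2434/7  =  347.71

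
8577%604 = 121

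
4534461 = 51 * 88911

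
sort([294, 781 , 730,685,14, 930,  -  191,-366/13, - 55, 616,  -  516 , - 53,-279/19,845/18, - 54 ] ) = [ - 516,-191,-55,-54, - 53,-366/13,-279/19,  14,845/18, 294, 616,685,730,781,930]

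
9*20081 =180729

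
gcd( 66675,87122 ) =889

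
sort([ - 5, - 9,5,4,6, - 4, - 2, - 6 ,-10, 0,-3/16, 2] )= [-10, - 9,- 6, - 5,-4,  -  2, - 3/16,0,2, 4, 5,6] 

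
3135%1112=911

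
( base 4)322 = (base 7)112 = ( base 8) 72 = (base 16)3a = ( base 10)58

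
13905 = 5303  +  8602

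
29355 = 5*5871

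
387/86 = 9/2= 4.50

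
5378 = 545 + 4833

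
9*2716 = 24444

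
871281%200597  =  68893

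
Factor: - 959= - 7^1*137^1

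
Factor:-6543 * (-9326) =2^1*3^2*727^1* 4663^1 = 61020018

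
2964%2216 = 748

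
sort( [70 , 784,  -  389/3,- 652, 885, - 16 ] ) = [-652, - 389/3,-16, 70, 784, 885 ]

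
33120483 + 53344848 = 86465331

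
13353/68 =13353/68 = 196.37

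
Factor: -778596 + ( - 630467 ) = - 1409063 = - 1409063^1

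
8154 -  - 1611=9765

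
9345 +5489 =14834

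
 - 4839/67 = - 73+52/67 = -  72.22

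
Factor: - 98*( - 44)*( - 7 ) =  - 30184 =-  2^3*7^3*11^1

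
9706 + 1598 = 11304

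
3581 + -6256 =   -  2675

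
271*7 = 1897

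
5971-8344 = -2373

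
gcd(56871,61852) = 1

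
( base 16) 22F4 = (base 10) 8948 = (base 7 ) 35042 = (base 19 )15ei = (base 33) 875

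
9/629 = 9/629= 0.01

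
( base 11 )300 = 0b101101011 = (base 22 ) GB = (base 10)363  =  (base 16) 16b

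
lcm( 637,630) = 57330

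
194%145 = 49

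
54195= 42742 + 11453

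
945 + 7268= 8213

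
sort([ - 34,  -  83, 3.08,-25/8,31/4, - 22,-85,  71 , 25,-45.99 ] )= [ - 85 ,  -  83,- 45.99, - 34, - 22,  -  25/8, 3.08, 31/4, 25, 71 ] 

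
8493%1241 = 1047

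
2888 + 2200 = 5088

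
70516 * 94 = 6628504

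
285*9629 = 2744265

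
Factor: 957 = 3^1*11^1*29^1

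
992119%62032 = 61639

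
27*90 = 2430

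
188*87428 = 16436464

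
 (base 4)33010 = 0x3C4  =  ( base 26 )1B2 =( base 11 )7A7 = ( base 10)964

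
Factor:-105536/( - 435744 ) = 194/801 = 2^1*3^( - 2 )*89^( - 1) * 97^1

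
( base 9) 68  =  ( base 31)20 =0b111110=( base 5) 222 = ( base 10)62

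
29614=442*67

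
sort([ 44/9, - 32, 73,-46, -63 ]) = [ - 63, - 46, - 32,44/9,73 ]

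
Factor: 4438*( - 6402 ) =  - 2^2*3^1 *7^1*11^1*97^1 *317^1 =-28412076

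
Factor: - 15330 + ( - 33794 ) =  - 2^2 * 12281^1 = - 49124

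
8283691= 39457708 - 31174017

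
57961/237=57961/237 = 244.56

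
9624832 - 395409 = 9229423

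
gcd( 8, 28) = 4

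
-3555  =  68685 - 72240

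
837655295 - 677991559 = 159663736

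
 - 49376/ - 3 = 49376/3 = 16458.67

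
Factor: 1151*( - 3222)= -2^1*3^2*179^1*1151^1 = -3708522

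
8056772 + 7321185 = 15377957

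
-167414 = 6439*( - 26 )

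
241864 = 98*2468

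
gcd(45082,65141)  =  1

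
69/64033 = 69/64033 = 0.00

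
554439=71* 7809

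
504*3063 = 1543752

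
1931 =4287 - 2356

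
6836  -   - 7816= 14652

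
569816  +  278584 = 848400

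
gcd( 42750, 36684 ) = 18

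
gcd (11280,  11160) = 120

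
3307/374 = 3307/374 = 8.84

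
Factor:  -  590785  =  - 5^1*13^1* 61^1*149^1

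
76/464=19/116= 0.16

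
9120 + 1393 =10513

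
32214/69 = 10738/23 = 466.87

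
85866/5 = 85866/5 = 17173.20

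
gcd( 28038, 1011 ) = 3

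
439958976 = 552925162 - 112966186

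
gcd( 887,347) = 1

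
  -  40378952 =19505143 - 59884095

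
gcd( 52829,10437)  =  7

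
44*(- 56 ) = -2464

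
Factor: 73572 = 2^2*3^1*6131^1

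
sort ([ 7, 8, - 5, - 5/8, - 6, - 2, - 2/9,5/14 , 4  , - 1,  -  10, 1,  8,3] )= [-10, - 6, - 5, - 2,-1, - 5/8, - 2/9, 5/14,  1,3,4,7,8,8 ]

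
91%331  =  91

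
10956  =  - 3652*( - 3 ) 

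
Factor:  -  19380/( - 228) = 85 = 5^1*17^1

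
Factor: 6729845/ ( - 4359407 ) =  - 5^1*13^(- 1 )*41^( - 1 ) * 211^1*6379^1*8179^(  -  1 )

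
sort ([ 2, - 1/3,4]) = [-1/3, 2,4 ]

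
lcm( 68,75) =5100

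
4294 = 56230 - 51936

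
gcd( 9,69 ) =3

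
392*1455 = 570360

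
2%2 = 0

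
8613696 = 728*11832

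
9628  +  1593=11221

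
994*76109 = 75652346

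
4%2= 0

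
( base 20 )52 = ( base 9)123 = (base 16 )66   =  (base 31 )39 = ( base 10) 102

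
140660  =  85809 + 54851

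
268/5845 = 268/5845 = 0.05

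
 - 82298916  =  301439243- 383738159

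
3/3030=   1/1010 =0.00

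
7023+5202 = 12225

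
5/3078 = 5/3078 = 0.00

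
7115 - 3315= 3800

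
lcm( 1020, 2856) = 14280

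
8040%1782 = 912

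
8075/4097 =475/241 = 1.97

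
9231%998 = 249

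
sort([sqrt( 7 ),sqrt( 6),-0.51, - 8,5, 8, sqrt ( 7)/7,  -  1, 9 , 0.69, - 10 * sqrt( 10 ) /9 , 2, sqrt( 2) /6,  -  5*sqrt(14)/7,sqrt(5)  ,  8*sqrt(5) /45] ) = [  -  8,  -  10*sqrt( 10) /9,-5*sqrt(14) /7,  -  1, - 0.51,sqrt(2 )/6,sqrt( 7 )/7,  8*sqrt(5 ) /45,0.69 , 2,sqrt( 5 ),sqrt(6),sqrt( 7 ), 5,8, 9] 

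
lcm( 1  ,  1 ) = 1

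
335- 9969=  -  9634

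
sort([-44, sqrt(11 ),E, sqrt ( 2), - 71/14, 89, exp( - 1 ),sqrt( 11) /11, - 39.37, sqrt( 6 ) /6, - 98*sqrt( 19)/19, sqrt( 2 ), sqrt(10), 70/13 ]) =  [ - 44, - 39.37,  -  98*sqrt(19)/19, - 71/14,  sqrt(11) /11,exp ( - 1),  sqrt(6)/6,sqrt(2 ), sqrt(2),E,  sqrt( 10),  sqrt(11 ),70/13, 89] 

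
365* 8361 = 3051765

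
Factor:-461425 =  -5^2*18457^1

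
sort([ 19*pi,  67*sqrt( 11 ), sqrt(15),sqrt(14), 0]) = [0, sqrt (14), sqrt( 15 ), 19*pi, 67*sqrt(11 )]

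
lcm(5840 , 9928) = 99280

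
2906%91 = 85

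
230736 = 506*456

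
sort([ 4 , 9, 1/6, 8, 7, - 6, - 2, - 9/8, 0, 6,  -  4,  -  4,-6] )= [ - 6,  -  6,-4, - 4, - 2, - 9/8, 0 , 1/6, 4 , 6, 7 , 8, 9]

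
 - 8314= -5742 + - 2572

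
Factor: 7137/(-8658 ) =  - 61/74   =  - 2^ ( - 1)*37^ (-1)*61^1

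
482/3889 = 482/3889 = 0.12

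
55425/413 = 55425/413 = 134.20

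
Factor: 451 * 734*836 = 276744424 = 2^3*11^2*19^1*41^1*367^1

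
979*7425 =7269075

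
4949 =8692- 3743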